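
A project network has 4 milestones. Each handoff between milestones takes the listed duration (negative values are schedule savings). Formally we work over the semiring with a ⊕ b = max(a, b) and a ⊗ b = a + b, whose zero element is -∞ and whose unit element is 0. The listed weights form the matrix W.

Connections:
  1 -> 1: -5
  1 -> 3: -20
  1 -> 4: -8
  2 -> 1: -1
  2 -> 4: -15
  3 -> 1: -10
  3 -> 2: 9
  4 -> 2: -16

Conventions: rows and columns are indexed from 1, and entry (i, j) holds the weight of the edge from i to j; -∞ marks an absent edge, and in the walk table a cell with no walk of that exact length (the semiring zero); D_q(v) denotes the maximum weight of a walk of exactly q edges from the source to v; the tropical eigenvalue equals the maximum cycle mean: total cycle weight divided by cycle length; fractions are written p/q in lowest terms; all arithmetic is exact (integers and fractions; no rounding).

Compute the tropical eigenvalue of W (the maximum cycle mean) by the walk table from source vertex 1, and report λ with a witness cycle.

q=0: [0, -∞, -∞, -∞]
q=1: [-5, -∞, -20, -8]
q=2: [-10, -11, -25, -13]
q=3: [-12, -16, -30, -18]
q=4: [-17, -21, -32, -20]
Optimal cycle mean attained by: cycle 1->3->2->1, total (-20) + 9 + (-1), length 3.
Answer: λ = -4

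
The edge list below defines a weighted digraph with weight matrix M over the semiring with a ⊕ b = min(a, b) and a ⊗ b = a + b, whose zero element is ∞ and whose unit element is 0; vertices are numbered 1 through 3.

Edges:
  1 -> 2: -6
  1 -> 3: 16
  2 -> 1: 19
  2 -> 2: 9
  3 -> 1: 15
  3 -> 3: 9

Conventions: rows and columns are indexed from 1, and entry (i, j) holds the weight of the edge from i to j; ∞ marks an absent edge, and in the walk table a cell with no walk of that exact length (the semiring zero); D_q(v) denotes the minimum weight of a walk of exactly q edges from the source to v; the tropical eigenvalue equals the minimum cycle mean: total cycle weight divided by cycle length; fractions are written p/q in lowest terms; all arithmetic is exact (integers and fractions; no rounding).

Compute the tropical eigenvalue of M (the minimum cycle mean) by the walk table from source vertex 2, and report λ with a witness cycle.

q=0: [∞, 0, ∞]
q=1: [19, 9, ∞]
q=2: [28, 13, 35]
q=3: [32, 22, 44]
Optimal cycle mean attained by: cycle 1->2->1, total (-6) + 19, length 2.
Answer: λ = 13/2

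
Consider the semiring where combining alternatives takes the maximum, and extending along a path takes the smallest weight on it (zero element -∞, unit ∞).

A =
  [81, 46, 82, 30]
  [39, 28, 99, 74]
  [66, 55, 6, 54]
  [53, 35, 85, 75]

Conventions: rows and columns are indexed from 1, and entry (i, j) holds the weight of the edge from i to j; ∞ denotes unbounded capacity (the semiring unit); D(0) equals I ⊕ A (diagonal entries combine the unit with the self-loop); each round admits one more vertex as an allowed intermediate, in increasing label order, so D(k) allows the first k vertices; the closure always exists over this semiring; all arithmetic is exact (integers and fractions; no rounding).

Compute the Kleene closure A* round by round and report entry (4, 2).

D(0):
  [∞, 46, 82, 30]
  [39, ∞, 99, 74]
  [66, 55, ∞, 54]
  [53, 35, 85, ∞]
D(1):
  [∞, 46, 82, 30]
  [39, ∞, 99, 74]
  [66, 55, ∞, 54]
  [53, 46, 85, ∞]
D(2):
  [∞, 46, 82, 46]
  [39, ∞, 99, 74]
  [66, 55, ∞, 55]
  [53, 46, 85, ∞]
D(3):
  [∞, 55, 82, 55]
  [66, ∞, 99, 74]
  [66, 55, ∞, 55]
  [66, 55, 85, ∞]
D(4):
  [∞, 55, 82, 55]
  [66, ∞, 99, 74]
  [66, 55, ∞, 55]
  [66, 55, 85, ∞]
Answer: A*[4][2] = 55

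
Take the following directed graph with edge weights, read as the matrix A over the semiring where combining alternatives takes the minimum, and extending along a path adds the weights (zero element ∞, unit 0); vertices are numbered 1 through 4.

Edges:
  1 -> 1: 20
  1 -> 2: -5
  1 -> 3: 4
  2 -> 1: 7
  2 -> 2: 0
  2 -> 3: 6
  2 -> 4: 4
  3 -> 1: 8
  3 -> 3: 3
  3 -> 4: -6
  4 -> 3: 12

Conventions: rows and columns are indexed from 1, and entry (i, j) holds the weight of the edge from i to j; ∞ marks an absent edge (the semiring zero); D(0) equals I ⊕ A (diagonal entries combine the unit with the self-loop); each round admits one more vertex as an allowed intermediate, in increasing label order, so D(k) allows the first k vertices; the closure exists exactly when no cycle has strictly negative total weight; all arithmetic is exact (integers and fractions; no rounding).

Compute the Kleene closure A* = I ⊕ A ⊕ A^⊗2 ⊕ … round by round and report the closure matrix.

D(0):
  [0, -5, 4, ∞]
  [7, 0, 6, 4]
  [8, ∞, 0, -6]
  [∞, ∞, 12, 0]
D(1):
  [0, -5, 4, ∞]
  [7, 0, 6, 4]
  [8, 3, 0, -6]
  [∞, ∞, 12, 0]
D(2):
  [0, -5, 1, -1]
  [7, 0, 6, 4]
  [8, 3, 0, -6]
  [∞, ∞, 12, 0]
D(3):
  [0, -5, 1, -5]
  [7, 0, 6, 0]
  [8, 3, 0, -6]
  [20, 15, 12, 0]
D(4):
  [0, -5, 1, -5]
  [7, 0, 6, 0]
  [8, 3, 0, -6]
  [20, 15, 12, 0]
Answer: A* = [[0, -5, 1, -5], [7, 0, 6, 0], [8, 3, 0, -6], [20, 15, 12, 0]]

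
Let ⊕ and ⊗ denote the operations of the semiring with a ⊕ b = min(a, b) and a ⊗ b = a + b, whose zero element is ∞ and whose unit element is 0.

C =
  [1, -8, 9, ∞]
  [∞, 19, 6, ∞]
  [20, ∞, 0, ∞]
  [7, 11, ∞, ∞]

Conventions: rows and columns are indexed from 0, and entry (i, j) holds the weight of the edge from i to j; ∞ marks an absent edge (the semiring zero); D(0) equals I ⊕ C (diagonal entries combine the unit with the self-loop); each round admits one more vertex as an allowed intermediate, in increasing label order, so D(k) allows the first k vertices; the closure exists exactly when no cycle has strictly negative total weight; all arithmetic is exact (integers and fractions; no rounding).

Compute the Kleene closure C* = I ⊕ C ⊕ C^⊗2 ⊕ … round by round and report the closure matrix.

D(0):
  [0, -8, 9, ∞]
  [∞, 0, 6, ∞]
  [20, ∞, 0, ∞]
  [7, 11, ∞, 0]
D(1):
  [0, -8, 9, ∞]
  [∞, 0, 6, ∞]
  [20, 12, 0, ∞]
  [7, -1, 16, 0]
D(2):
  [0, -8, -2, ∞]
  [∞, 0, 6, ∞]
  [20, 12, 0, ∞]
  [7, -1, 5, 0]
D(3):
  [0, -8, -2, ∞]
  [26, 0, 6, ∞]
  [20, 12, 0, ∞]
  [7, -1, 5, 0]
D(4):
  [0, -8, -2, ∞]
  [26, 0, 6, ∞]
  [20, 12, 0, ∞]
  [7, -1, 5, 0]
Answer: C* = [[0, -8, -2, ∞], [26, 0, 6, ∞], [20, 12, 0, ∞], [7, -1, 5, 0]]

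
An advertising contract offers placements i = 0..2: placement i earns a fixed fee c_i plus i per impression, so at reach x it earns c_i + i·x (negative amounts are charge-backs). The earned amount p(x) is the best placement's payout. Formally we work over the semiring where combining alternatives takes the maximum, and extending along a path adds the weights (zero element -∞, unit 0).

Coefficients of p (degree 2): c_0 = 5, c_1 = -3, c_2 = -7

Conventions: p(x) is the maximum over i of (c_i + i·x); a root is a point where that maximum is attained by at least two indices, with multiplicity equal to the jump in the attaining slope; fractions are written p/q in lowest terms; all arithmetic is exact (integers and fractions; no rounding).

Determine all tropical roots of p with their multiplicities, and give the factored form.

hull edge (i=0, c=5) to (i=2, c=-7): slope -6, span 2
Factored form: p(x) = -7 ⊗ (x ⊕ 6) ⊗ (x ⊕ 6)
Answer: roots = 6 (mult 2)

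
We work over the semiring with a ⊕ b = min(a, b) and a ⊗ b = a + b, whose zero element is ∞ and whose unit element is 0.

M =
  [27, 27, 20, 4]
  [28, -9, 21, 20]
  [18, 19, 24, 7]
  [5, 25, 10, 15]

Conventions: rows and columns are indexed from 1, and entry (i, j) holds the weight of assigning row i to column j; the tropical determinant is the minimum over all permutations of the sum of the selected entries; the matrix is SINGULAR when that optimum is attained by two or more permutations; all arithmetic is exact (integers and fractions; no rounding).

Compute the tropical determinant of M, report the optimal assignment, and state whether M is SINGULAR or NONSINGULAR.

σ = (1, 2, 3, 4): 27 + (-9) + 24 + 15 = 57
σ = (1, 2, 4, 3): 27 + (-9) + 7 + 10 = 35
σ = (1, 3, 2, 4): 27 + 21 + 19 + 15 = 82
σ = (1, 3, 4, 2): 27 + 21 + 7 + 25 = 80
σ = (1, 4, 2, 3): 27 + 20 + 19 + 10 = 76
σ = (1, 4, 3, 2): 27 + 20 + 24 + 25 = 96
σ = (2, 1, 3, 4): 27 + 28 + 24 + 15 = 94
σ = (2, 1, 4, 3): 27 + 28 + 7 + 10 = 72
σ = (2, 3, 1, 4): 27 + 21 + 18 + 15 = 81
σ = (2, 3, 4, 1): 27 + 21 + 7 + 5 = 60
σ = (2, 4, 1, 3): 27 + 20 + 18 + 10 = 75
σ = (2, 4, 3, 1): 27 + 20 + 24 + 5 = 76
σ = (3, 1, 2, 4): 20 + 28 + 19 + 15 = 82
σ = (3, 1, 4, 2): 20 + 28 + 7 + 25 = 80
σ = (3, 2, 1, 4): 20 + (-9) + 18 + 15 = 44
σ = (3, 2, 4, 1): 20 + (-9) + 7 + 5 = 23
σ = (3, 4, 1, 2): 20 + 20 + 18 + 25 = 83
σ = (3, 4, 2, 1): 20 + 20 + 19 + 5 = 64
σ = (4, 1, 2, 3): 4 + 28 + 19 + 10 = 61
σ = (4, 1, 3, 2): 4 + 28 + 24 + 25 = 81
σ = (4, 2, 1, 3): 4 + (-9) + 18 + 10 = 23
σ = (4, 2, 3, 1): 4 + (-9) + 24 + 5 = 24
σ = (4, 3, 1, 2): 4 + 21 + 18 + 25 = 68
σ = (4, 3, 2, 1): 4 + 21 + 19 + 5 = 49
Optimal value attained by: σ = (3, 2, 4, 1).
Answer: det⊕(M) = 23; verdict: SINGULAR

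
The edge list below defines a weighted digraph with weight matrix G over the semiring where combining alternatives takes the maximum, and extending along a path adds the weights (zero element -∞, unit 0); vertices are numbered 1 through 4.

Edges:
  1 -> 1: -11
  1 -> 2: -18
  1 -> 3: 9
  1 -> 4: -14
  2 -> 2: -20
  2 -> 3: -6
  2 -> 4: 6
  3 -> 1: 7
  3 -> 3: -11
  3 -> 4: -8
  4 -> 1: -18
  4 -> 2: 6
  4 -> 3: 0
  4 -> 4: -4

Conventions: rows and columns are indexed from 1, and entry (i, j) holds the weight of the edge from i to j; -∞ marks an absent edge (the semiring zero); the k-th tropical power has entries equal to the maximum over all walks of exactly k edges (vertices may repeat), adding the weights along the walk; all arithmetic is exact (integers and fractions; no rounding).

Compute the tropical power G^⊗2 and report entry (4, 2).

G^⊗2:
  [16, -8, -2, 1]
  [1, 12, 6, 2]
  [-4, -2, 16, -7]
  [7, 2, 0, 12]
Key observation: the optimum is the walk 4->4->2, with weight (-4) + 6 = 2.
Optimal value attained by: walk 4->4->2.
Answer: (G^⊗2)[4][2] = 2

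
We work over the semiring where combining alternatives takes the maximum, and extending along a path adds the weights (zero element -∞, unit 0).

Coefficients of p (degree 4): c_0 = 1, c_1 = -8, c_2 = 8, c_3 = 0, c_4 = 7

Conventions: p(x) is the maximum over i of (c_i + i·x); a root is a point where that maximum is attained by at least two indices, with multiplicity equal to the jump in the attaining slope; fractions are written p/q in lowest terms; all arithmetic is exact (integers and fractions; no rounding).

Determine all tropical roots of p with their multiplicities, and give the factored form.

hull edge (i=0, c=1) to (i=2, c=8): slope 7/2, span 2
hull edge (i=2, c=8) to (i=4, c=7): slope -1/2, span 2
Factored form: p(x) = 7 ⊗ (x ⊕ (-7/2)) ⊗ (x ⊕ (-7/2)) ⊗ (x ⊕ 1/2) ⊗ (x ⊕ 1/2)
Answer: roots = -7/2 (mult 2), 1/2 (mult 2)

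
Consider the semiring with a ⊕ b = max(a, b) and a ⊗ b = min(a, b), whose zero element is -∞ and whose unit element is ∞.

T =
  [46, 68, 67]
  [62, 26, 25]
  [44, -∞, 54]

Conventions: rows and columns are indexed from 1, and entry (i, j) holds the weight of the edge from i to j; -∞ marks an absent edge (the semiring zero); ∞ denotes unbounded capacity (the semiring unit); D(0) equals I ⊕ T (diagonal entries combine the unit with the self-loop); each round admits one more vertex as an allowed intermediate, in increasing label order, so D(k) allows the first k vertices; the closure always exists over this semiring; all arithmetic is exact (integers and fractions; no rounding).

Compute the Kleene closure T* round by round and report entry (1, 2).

D(0):
  [∞, 68, 67]
  [62, ∞, 25]
  [44, -∞, ∞]
D(1):
  [∞, 68, 67]
  [62, ∞, 62]
  [44, 44, ∞]
D(2):
  [∞, 68, 67]
  [62, ∞, 62]
  [44, 44, ∞]
D(3):
  [∞, 68, 67]
  [62, ∞, 62]
  [44, 44, ∞]
Answer: T*[1][2] = 68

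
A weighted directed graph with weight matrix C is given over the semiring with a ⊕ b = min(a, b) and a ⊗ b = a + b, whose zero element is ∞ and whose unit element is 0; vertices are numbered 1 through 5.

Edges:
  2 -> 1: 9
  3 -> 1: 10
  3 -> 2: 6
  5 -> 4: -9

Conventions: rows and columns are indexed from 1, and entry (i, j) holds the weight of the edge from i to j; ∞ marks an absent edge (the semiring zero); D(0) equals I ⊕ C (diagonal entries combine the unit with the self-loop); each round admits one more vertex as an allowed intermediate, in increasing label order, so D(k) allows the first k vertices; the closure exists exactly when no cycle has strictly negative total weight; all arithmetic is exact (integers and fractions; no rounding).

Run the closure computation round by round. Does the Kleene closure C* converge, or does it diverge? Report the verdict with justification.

D(0):
  [0, ∞, ∞, ∞, ∞]
  [9, 0, ∞, ∞, ∞]
  [10, 6, 0, ∞, ∞]
  [∞, ∞, ∞, 0, ∞]
  [∞, ∞, ∞, -9, 0]
D(1):
  [0, ∞, ∞, ∞, ∞]
  [9, 0, ∞, ∞, ∞]
  [10, 6, 0, ∞, ∞]
  [∞, ∞, ∞, 0, ∞]
  [∞, ∞, ∞, -9, 0]
D(2):
  [0, ∞, ∞, ∞, ∞]
  [9, 0, ∞, ∞, ∞]
  [10, 6, 0, ∞, ∞]
  [∞, ∞, ∞, 0, ∞]
  [∞, ∞, ∞, -9, 0]
D(3):
  [0, ∞, ∞, ∞, ∞]
  [9, 0, ∞, ∞, ∞]
  [10, 6, 0, ∞, ∞]
  [∞, ∞, ∞, 0, ∞]
  [∞, ∞, ∞, -9, 0]
D(4):
  [0, ∞, ∞, ∞, ∞]
  [9, 0, ∞, ∞, ∞]
  [10, 6, 0, ∞, ∞]
  [∞, ∞, ∞, 0, ∞]
  [∞, ∞, ∞, -9, 0]
D(5):
  [0, ∞, ∞, ∞, ∞]
  [9, 0, ∞, ∞, ∞]
  [10, 6, 0, ∞, ∞]
  [∞, ∞, ∞, 0, ∞]
  [∞, ∞, ∞, -9, 0]
Key observation: every diagonal entry stays at the unit through all rounds, so no improving cycle exists.
Answer: CONVERGES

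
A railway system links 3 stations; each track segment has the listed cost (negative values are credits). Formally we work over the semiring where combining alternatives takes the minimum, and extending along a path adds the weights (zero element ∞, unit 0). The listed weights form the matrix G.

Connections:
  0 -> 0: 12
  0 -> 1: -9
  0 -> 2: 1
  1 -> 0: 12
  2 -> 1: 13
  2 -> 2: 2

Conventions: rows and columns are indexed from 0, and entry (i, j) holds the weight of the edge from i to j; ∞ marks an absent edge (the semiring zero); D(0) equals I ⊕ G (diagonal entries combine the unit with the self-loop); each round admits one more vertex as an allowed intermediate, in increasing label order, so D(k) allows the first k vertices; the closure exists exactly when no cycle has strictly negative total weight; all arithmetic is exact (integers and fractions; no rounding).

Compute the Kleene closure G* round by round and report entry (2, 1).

D(0):
  [0, -9, 1]
  [12, 0, ∞]
  [∞, 13, 0]
D(1):
  [0, -9, 1]
  [12, 0, 13]
  [∞, 13, 0]
D(2):
  [0, -9, 1]
  [12, 0, 13]
  [25, 13, 0]
D(3):
  [0, -9, 1]
  [12, 0, 13]
  [25, 13, 0]
Answer: G*[2][1] = 13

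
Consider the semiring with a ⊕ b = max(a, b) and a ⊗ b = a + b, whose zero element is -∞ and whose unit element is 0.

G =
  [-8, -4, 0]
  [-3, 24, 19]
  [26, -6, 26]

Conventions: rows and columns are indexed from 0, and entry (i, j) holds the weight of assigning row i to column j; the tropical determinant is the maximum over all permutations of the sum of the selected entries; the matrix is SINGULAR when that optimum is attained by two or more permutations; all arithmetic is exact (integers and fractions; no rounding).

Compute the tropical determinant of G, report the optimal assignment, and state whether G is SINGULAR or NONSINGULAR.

σ = (0, 1, 2): (-8) + 24 + 26 = 42
σ = (0, 2, 1): (-8) + 19 + (-6) = 5
σ = (1, 0, 2): (-4) + (-3) + 26 = 19
σ = (1, 2, 0): (-4) + 19 + 26 = 41
σ = (2, 0, 1): 0 + (-3) + (-6) = -9
σ = (2, 1, 0): 0 + 24 + 26 = 50
Optimal value attained by: σ = (2, 1, 0).
Answer: det⊕(G) = 50; verdict: NONSINGULAR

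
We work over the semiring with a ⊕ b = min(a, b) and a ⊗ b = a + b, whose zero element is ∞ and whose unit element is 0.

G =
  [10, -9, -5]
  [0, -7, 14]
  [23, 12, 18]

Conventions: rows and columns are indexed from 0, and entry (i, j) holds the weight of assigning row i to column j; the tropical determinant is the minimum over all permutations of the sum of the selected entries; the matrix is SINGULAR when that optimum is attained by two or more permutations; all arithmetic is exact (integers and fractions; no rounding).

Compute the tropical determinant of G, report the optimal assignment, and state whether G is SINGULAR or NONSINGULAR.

σ = (0, 1, 2): 10 + (-7) + 18 = 21
σ = (0, 2, 1): 10 + 14 + 12 = 36
σ = (1, 0, 2): (-9) + 0 + 18 = 9
σ = (1, 2, 0): (-9) + 14 + 23 = 28
σ = (2, 0, 1): (-5) + 0 + 12 = 7
σ = (2, 1, 0): (-5) + (-7) + 23 = 11
Optimal value attained by: σ = (2, 0, 1).
Answer: det⊕(G) = 7; verdict: NONSINGULAR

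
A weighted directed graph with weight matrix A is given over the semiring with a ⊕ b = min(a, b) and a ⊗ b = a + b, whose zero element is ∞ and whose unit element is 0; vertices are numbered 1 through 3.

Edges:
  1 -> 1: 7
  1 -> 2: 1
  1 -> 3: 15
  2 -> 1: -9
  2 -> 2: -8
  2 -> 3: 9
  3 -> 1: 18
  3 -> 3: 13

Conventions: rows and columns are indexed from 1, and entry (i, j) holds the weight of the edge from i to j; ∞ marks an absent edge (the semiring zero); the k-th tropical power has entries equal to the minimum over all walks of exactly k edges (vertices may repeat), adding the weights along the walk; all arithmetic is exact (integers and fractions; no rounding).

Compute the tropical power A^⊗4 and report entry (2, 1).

A^⊗2:
  [-8, -7, 10]
  [-17, -16, 1]
  [25, 19, 26]
A^⊗3:
  [-16, -15, 2]
  [-25, -24, -7]
  [10, 11, 28]
A^⊗4:
  [-24, -23, -6]
  [-33, -32, -15]
  [2, 3, 20]
Key observation: the optimum is the walk 2->2->2->2->1, with weight (-8) + (-8) + (-8) + (-9) = -33.
Optimal value attained by: walk 2->2->2->2->1.
Answer: (A^⊗4)[2][1] = -33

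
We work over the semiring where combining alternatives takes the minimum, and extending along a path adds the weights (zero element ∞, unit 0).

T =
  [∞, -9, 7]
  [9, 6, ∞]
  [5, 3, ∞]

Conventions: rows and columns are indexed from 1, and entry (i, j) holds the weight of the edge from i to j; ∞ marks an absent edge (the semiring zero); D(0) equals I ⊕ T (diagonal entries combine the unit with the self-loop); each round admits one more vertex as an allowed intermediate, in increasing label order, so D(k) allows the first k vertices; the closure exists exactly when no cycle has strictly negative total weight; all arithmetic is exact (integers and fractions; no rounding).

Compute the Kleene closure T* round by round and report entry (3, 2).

D(0):
  [0, -9, 7]
  [9, 0, ∞]
  [5, 3, 0]
D(1):
  [0, -9, 7]
  [9, 0, 16]
  [5, -4, 0]
D(2):
  [0, -9, 7]
  [9, 0, 16]
  [5, -4, 0]
D(3):
  [0, -9, 7]
  [9, 0, 16]
  [5, -4, 0]
Answer: T*[3][2] = -4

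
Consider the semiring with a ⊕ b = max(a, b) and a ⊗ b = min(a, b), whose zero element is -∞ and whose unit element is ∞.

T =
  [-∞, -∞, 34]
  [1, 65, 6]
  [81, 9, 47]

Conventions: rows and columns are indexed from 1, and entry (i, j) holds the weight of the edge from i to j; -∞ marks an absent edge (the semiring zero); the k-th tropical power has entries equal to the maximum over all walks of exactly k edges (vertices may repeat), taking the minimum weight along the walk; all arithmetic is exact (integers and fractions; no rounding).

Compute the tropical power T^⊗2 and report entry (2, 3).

T^⊗2:
  [34, 9, 34]
  [6, 65, 6]
  [47, 9, 47]
Key observation: the optimum is the walk 2->2->3, with weight 65 min 6 = 6.
Optimal value attained by: walk 2->2->3.
Answer: (T^⊗2)[2][3] = 6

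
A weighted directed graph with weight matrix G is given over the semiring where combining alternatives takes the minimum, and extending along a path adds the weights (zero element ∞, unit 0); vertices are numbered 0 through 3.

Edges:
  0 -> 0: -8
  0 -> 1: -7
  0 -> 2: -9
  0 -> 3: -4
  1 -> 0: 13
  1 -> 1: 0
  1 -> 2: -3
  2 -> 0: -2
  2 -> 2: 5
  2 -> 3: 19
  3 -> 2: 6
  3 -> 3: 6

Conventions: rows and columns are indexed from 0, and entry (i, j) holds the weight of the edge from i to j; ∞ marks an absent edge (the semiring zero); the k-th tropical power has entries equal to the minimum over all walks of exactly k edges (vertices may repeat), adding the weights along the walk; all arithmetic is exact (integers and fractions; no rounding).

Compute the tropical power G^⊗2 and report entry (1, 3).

G^⊗2:
  [-16, -15, -17, -12]
  [-5, 0, -3, 9]
  [-10, -9, -11, -6]
  [4, ∞, 11, 12]
Key observation: the optimum is the walk 1->0->3, with weight 13 + (-4) = 9.
Optimal value attained by: walk 1->0->3.
Answer: (G^⊗2)[1][3] = 9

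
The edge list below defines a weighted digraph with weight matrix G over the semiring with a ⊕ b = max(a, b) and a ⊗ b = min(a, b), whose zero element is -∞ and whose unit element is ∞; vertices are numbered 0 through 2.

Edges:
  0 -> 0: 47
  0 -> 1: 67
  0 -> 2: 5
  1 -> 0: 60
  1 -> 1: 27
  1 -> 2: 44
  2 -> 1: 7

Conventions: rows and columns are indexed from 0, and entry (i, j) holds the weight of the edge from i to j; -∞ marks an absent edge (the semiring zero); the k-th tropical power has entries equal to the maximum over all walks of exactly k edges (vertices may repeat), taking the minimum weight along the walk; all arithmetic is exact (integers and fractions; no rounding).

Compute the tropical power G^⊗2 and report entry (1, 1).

G^⊗2:
  [60, 47, 44]
  [47, 60, 27]
  [7, 7, 7]
Key observation: the optimum is the walk 1->0->1, with weight 60 min 67 = 60.
Optimal value attained by: walk 1->0->1.
Answer: (G^⊗2)[1][1] = 60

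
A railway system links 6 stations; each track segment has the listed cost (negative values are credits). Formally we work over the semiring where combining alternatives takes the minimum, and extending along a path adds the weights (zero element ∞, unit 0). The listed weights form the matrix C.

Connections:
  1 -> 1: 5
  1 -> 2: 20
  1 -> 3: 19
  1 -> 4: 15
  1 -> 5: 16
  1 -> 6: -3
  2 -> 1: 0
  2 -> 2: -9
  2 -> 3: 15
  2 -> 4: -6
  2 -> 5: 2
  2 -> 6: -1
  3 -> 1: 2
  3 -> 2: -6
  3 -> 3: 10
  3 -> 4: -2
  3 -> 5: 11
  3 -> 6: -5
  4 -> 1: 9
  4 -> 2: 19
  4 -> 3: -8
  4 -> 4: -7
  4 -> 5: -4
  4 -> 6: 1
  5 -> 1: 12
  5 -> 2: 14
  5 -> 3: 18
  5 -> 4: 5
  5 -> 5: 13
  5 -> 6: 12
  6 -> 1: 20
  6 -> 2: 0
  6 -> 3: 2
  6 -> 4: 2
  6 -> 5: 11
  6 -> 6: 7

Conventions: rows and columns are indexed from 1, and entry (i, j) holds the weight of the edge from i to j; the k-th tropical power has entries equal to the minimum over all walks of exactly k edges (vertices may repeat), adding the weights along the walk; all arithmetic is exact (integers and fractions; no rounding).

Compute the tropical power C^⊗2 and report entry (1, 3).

C^⊗2:
  [10, -3, -1, -1, 8, 2]
  [-9, -18, -14, -15, -10, -10]
  [-6, -15, -10, -12, -6, -7]
  [-6, -14, -15, -14, -11, -13]
  [14, 5, -3, -2, 1, 6]
  [0, -9, -6, -6, -2, -3]
Key observation: the optimum is the walk 1->6->3, with weight (-3) + 2 = -1.
Optimal value attained by: walk 1->6->3.
Answer: (C^⊗2)[1][3] = -1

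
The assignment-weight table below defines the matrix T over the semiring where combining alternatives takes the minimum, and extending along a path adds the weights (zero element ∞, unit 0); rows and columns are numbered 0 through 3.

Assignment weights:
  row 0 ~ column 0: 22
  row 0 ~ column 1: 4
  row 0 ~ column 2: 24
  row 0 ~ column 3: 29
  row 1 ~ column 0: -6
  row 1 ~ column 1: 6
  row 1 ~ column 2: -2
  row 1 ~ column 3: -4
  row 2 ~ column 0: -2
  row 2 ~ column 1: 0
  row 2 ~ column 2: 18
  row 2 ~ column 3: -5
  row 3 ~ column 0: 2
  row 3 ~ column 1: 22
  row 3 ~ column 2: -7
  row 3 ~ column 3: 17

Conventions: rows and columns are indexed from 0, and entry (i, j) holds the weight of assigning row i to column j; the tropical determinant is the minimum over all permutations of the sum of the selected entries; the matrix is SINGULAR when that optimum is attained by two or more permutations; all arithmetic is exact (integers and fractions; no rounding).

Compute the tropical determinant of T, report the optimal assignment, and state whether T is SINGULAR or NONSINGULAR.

σ = (0, 1, 2, 3): 22 + 6 + 18 + 17 = 63
σ = (0, 1, 3, 2): 22 + 6 + (-5) + (-7) = 16
σ = (0, 2, 1, 3): 22 + (-2) + 0 + 17 = 37
σ = (0, 2, 3, 1): 22 + (-2) + (-5) + 22 = 37
σ = (0, 3, 1, 2): 22 + (-4) + 0 + (-7) = 11
σ = (0, 3, 2, 1): 22 + (-4) + 18 + 22 = 58
σ = (1, 0, 2, 3): 4 + (-6) + 18 + 17 = 33
σ = (1, 0, 3, 2): 4 + (-6) + (-5) + (-7) = -14
σ = (1, 2, 0, 3): 4 + (-2) + (-2) + 17 = 17
σ = (1, 2, 3, 0): 4 + (-2) + (-5) + 2 = -1
σ = (1, 3, 0, 2): 4 + (-4) + (-2) + (-7) = -9
σ = (1, 3, 2, 0): 4 + (-4) + 18 + 2 = 20
σ = (2, 0, 1, 3): 24 + (-6) + 0 + 17 = 35
σ = (2, 0, 3, 1): 24 + (-6) + (-5) + 22 = 35
σ = (2, 1, 0, 3): 24 + 6 + (-2) + 17 = 45
σ = (2, 1, 3, 0): 24 + 6 + (-5) + 2 = 27
σ = (2, 3, 0, 1): 24 + (-4) + (-2) + 22 = 40
σ = (2, 3, 1, 0): 24 + (-4) + 0 + 2 = 22
σ = (3, 0, 1, 2): 29 + (-6) + 0 + (-7) = 16
σ = (3, 0, 2, 1): 29 + (-6) + 18 + 22 = 63
σ = (3, 1, 0, 2): 29 + 6 + (-2) + (-7) = 26
σ = (3, 1, 2, 0): 29 + 6 + 18 + 2 = 55
σ = (3, 2, 0, 1): 29 + (-2) + (-2) + 22 = 47
σ = (3, 2, 1, 0): 29 + (-2) + 0 + 2 = 29
Optimal value attained by: σ = (1, 0, 3, 2).
Answer: det⊕(T) = -14; verdict: NONSINGULAR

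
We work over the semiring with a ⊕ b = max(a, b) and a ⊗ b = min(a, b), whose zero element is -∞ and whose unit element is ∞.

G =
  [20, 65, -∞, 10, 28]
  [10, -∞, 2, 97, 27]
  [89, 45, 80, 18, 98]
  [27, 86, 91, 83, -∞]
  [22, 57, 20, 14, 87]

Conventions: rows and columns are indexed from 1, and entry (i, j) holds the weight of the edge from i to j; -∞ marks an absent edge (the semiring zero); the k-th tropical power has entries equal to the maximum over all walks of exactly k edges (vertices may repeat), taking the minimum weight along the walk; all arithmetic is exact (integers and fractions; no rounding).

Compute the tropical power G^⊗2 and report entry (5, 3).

G^⊗2:
  [22, 28, 20, 65, 28]
  [27, 86, 91, 83, 27]
  [80, 65, 80, 45, 87]
  [89, 83, 83, 86, 91]
  [22, 57, 20, 57, 87]
Key observation: the optimum is the walk 5->3->3, with weight 20 min 80 = 20.
Optimal value attained by: walk 5->3->3.
Answer: (G^⊗2)[5][3] = 20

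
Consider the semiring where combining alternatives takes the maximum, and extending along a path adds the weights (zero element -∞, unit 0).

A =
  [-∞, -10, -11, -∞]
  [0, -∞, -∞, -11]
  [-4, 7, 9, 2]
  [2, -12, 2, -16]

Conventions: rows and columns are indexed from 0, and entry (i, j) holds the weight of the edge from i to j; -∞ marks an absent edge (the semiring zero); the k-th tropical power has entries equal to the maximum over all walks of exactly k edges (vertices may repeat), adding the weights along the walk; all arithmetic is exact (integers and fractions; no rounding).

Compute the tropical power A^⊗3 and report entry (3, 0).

A^⊗2:
  [-10, -4, -2, -9]
  [-9, -10, -9, -27]
  [7, 16, 18, 11]
  [-2, 9, 11, 4]
A^⊗3:
  [-4, 5, 7, 0]
  [-10, -2, 0, -7]
  [16, 25, 27, 20]
  [9, 18, 20, 13]
Key observation: the optimum is the walk 3->2->1->0, with weight 2 + 7 + 0 = 9.
Optimal value attained by: walk 3->2->1->0.
Answer: (A^⊗3)[3][0] = 9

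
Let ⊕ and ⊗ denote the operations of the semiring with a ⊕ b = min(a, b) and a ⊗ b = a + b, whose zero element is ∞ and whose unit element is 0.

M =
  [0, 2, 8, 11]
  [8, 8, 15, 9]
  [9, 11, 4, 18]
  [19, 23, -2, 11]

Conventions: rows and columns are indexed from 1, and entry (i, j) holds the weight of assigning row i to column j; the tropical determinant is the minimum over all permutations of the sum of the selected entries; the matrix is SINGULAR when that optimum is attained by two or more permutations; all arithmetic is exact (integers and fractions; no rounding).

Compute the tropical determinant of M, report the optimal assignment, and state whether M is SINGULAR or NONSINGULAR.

σ = (1, 2, 3, 4): 0 + 8 + 4 + 11 = 23
σ = (1, 2, 4, 3): 0 + 8 + 18 + (-2) = 24
σ = (1, 3, 2, 4): 0 + 15 + 11 + 11 = 37
σ = (1, 3, 4, 2): 0 + 15 + 18 + 23 = 56
σ = (1, 4, 2, 3): 0 + 9 + 11 + (-2) = 18
σ = (1, 4, 3, 2): 0 + 9 + 4 + 23 = 36
σ = (2, 1, 3, 4): 2 + 8 + 4 + 11 = 25
σ = (2, 1, 4, 3): 2 + 8 + 18 + (-2) = 26
σ = (2, 3, 1, 4): 2 + 15 + 9 + 11 = 37
σ = (2, 3, 4, 1): 2 + 15 + 18 + 19 = 54
σ = (2, 4, 1, 3): 2 + 9 + 9 + (-2) = 18
σ = (2, 4, 3, 1): 2 + 9 + 4 + 19 = 34
σ = (3, 1, 2, 4): 8 + 8 + 11 + 11 = 38
σ = (3, 1, 4, 2): 8 + 8 + 18 + 23 = 57
σ = (3, 2, 1, 4): 8 + 8 + 9 + 11 = 36
σ = (3, 2, 4, 1): 8 + 8 + 18 + 19 = 53
σ = (3, 4, 1, 2): 8 + 9 + 9 + 23 = 49
σ = (3, 4, 2, 1): 8 + 9 + 11 + 19 = 47
σ = (4, 1, 2, 3): 11 + 8 + 11 + (-2) = 28
σ = (4, 1, 3, 2): 11 + 8 + 4 + 23 = 46
σ = (4, 2, 1, 3): 11 + 8 + 9 + (-2) = 26
σ = (4, 2, 3, 1): 11 + 8 + 4 + 19 = 42
σ = (4, 3, 1, 2): 11 + 15 + 9 + 23 = 58
σ = (4, 3, 2, 1): 11 + 15 + 11 + 19 = 56
Optimal value attained by: σ = (1, 4, 2, 3).
Answer: det⊕(M) = 18; verdict: SINGULAR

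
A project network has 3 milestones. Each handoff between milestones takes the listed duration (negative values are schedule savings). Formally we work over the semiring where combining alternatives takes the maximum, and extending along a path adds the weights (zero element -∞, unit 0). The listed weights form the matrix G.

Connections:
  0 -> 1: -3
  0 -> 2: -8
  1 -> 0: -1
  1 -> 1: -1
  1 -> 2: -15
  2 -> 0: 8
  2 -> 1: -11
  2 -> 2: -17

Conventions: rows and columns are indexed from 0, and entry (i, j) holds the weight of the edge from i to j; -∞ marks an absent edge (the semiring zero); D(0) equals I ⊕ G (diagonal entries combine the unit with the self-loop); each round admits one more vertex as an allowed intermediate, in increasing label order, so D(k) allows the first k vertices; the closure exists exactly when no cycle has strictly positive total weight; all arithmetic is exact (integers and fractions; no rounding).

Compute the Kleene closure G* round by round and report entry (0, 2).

D(0):
  [0, -3, -8]
  [-1, 0, -15]
  [8, -11, 0]
D(1):
  [0, -3, -8]
  [-1, 0, -9]
  [8, 5, 0]
D(2):
  [0, -3, -8]
  [-1, 0, -9]
  [8, 5, 0]
D(3):
  [0, -3, -8]
  [-1, 0, -9]
  [8, 5, 0]
Answer: G*[0][2] = -8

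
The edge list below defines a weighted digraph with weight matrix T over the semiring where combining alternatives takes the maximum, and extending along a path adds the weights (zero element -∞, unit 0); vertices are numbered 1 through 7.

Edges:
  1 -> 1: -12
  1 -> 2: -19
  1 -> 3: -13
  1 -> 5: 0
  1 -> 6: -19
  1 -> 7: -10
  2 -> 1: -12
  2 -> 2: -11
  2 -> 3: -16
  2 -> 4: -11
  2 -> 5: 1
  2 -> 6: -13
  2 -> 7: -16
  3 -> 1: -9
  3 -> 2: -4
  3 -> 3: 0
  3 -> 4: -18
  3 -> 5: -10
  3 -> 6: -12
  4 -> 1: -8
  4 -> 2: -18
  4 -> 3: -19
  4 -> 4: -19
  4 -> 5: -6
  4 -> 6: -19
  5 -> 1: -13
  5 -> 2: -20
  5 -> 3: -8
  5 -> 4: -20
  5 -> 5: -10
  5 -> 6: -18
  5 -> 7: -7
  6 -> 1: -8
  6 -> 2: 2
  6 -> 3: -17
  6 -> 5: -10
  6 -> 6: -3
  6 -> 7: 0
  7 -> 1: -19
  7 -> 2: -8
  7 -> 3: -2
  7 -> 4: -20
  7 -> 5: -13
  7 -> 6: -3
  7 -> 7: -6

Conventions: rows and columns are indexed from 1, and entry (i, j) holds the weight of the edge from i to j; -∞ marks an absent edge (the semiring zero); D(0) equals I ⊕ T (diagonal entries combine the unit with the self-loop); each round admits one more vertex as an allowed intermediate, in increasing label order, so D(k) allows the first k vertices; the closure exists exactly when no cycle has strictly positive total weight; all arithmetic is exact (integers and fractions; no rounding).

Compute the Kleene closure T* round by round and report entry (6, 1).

D(0):
  [0, -19, -13, -∞, 0, -19, -10]
  [-12, 0, -16, -11, 1, -13, -16]
  [-9, -4, 0, -18, -10, -12, -∞]
  [-8, -18, -19, 0, -6, -19, -∞]
  [-13, -20, -8, -20, 0, -18, -7]
  [-8, 2, -17, -∞, -10, 0, 0]
  [-19, -8, -2, -20, -13, -3, 0]
D(1):
  [0, -19, -13, -∞, 0, -19, -10]
  [-12, 0, -16, -11, 1, -13, -16]
  [-9, -4, 0, -18, -9, -12, -19]
  [-8, -18, -19, 0, -6, -19, -18]
  [-13, -20, -8, -20, 0, -18, -7]
  [-8, 2, -17, -∞, -8, 0, 0]
  [-19, -8, -2, -20, -13, -3, 0]
D(2):
  [0, -19, -13, -30, 0, -19, -10]
  [-12, 0, -16, -11, 1, -13, -16]
  [-9, -4, 0, -15, -3, -12, -19]
  [-8, -18, -19, 0, -6, -19, -18]
  [-13, -20, -8, -20, 0, -18, -7]
  [-8, 2, -14, -9, 3, 0, 0]
  [-19, -8, -2, -19, -7, -3, 0]
D(3):
  [0, -17, -13, -28, 0, -19, -10]
  [-12, 0, -16, -11, 1, -13, -16]
  [-9, -4, 0, -15, -3, -12, -19]
  [-8, -18, -19, 0, -6, -19, -18]
  [-13, -12, -8, -20, 0, -18, -7]
  [-8, 2, -14, -9, 3, 0, 0]
  [-11, -6, -2, -17, -5, -3, 0]
D(4):
  [0, -17, -13, -28, 0, -19, -10]
  [-12, 0, -16, -11, 1, -13, -16]
  [-9, -4, 0, -15, -3, -12, -19]
  [-8, -18, -19, 0, -6, -19, -18]
  [-13, -12, -8, -20, 0, -18, -7]
  [-8, 2, -14, -9, 3, 0, 0]
  [-11, -6, -2, -17, -5, -3, 0]
D(5):
  [0, -12, -8, -20, 0, -18, -7]
  [-12, 0, -7, -11, 1, -13, -6]
  [-9, -4, 0, -15, -3, -12, -10]
  [-8, -18, -14, 0, -6, -19, -13]
  [-13, -12, -8, -20, 0, -18, -7]
  [-8, 2, -5, -9, 3, 0, 0]
  [-11, -6, -2, -17, -5, -3, 0]
D(6):
  [0, -12, -8, -20, 0, -18, -7]
  [-12, 0, -7, -11, 1, -13, -6]
  [-9, -4, 0, -15, -3, -12, -10]
  [-8, -17, -14, 0, -6, -19, -13]
  [-13, -12, -8, -20, 0, -18, -7]
  [-8, 2, -5, -9, 3, 0, 0]
  [-11, -1, -2, -12, 0, -3, 0]
D(7):
  [0, -8, -8, -19, 0, -10, -7]
  [-12, 0, -7, -11, 1, -9, -6]
  [-9, -4, 0, -15, -3, -12, -10]
  [-8, -14, -14, 0, -6, -16, -13]
  [-13, -8, -8, -19, 0, -10, -7]
  [-8, 2, -2, -9, 3, 0, 0]
  [-11, -1, -2, -12, 0, -3, 0]
Answer: T*[6][1] = -8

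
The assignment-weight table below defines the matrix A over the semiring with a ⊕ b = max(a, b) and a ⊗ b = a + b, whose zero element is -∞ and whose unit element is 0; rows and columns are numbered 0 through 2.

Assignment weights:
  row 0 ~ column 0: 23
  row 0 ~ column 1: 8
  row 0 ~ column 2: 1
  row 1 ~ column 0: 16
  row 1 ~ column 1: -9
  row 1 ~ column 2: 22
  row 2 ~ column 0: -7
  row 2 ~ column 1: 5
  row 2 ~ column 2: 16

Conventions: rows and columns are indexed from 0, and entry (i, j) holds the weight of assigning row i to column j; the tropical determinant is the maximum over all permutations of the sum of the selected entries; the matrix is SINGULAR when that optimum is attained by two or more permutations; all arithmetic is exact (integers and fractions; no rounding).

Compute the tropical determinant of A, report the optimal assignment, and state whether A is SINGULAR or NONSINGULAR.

σ = (0, 1, 2): 23 + (-9) + 16 = 30
σ = (0, 2, 1): 23 + 22 + 5 = 50
σ = (1, 0, 2): 8 + 16 + 16 = 40
σ = (1, 2, 0): 8 + 22 + (-7) = 23
σ = (2, 0, 1): 1 + 16 + 5 = 22
σ = (2, 1, 0): 1 + (-9) + (-7) = -15
Optimal value attained by: σ = (0, 2, 1).
Answer: det⊕(A) = 50; verdict: NONSINGULAR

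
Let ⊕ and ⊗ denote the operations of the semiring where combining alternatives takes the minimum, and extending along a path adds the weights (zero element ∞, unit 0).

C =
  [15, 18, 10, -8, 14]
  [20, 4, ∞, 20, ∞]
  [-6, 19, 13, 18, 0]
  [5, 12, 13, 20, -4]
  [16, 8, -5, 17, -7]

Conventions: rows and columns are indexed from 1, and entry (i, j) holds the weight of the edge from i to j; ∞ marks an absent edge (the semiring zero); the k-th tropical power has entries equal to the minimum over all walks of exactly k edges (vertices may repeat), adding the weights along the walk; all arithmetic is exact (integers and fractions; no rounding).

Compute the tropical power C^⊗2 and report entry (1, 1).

C^⊗2:
  [-3, 4, 5, 7, -12]
  [24, 8, 30, 12, 16]
  [7, 8, -5, -14, -7]
  [7, 4, -9, -3, -11]
  [-11, 1, -12, 8, -14]
Key observation: the optimum is the walk 1->4->1, with weight (-8) + 5 = -3.
Optimal value attained by: walk 1->4->1.
Answer: (C^⊗2)[1][1] = -3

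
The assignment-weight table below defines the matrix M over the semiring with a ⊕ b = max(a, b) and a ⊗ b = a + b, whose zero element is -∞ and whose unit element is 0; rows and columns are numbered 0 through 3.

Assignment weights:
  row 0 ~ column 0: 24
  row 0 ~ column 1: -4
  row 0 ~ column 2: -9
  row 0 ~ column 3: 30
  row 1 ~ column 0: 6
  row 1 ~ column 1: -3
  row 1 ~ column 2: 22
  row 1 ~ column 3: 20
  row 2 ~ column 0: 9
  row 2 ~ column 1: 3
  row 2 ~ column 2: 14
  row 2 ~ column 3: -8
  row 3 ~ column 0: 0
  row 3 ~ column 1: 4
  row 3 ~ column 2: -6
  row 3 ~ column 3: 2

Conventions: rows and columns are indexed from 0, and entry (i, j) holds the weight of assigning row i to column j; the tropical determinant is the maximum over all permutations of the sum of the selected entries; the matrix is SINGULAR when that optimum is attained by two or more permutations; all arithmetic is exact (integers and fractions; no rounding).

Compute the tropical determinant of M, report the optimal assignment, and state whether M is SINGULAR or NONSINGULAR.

σ = (0, 1, 2, 3): 24 + (-3) + 14 + 2 = 37
σ = (0, 1, 3, 2): 24 + (-3) + (-8) + (-6) = 7
σ = (0, 2, 1, 3): 24 + 22 + 3 + 2 = 51
σ = (0, 2, 3, 1): 24 + 22 + (-8) + 4 = 42
σ = (0, 3, 1, 2): 24 + 20 + 3 + (-6) = 41
σ = (0, 3, 2, 1): 24 + 20 + 14 + 4 = 62
σ = (1, 0, 2, 3): (-4) + 6 + 14 + 2 = 18
σ = (1, 0, 3, 2): (-4) + 6 + (-8) + (-6) = -12
σ = (1, 2, 0, 3): (-4) + 22 + 9 + 2 = 29
σ = (1, 2, 3, 0): (-4) + 22 + (-8) + 0 = 10
σ = (1, 3, 0, 2): (-4) + 20 + 9 + (-6) = 19
σ = (1, 3, 2, 0): (-4) + 20 + 14 + 0 = 30
σ = (2, 0, 1, 3): (-9) + 6 + 3 + 2 = 2
σ = (2, 0, 3, 1): (-9) + 6 + (-8) + 4 = -7
σ = (2, 1, 0, 3): (-9) + (-3) + 9 + 2 = -1
σ = (2, 1, 3, 0): (-9) + (-3) + (-8) + 0 = -20
σ = (2, 3, 0, 1): (-9) + 20 + 9 + 4 = 24
σ = (2, 3, 1, 0): (-9) + 20 + 3 + 0 = 14
σ = (3, 0, 1, 2): 30 + 6 + 3 + (-6) = 33
σ = (3, 0, 2, 1): 30 + 6 + 14 + 4 = 54
σ = (3, 1, 0, 2): 30 + (-3) + 9 + (-6) = 30
σ = (3, 1, 2, 0): 30 + (-3) + 14 + 0 = 41
σ = (3, 2, 0, 1): 30 + 22 + 9 + 4 = 65
σ = (3, 2, 1, 0): 30 + 22 + 3 + 0 = 55
Optimal value attained by: σ = (3, 2, 0, 1).
Answer: det⊕(M) = 65; verdict: NONSINGULAR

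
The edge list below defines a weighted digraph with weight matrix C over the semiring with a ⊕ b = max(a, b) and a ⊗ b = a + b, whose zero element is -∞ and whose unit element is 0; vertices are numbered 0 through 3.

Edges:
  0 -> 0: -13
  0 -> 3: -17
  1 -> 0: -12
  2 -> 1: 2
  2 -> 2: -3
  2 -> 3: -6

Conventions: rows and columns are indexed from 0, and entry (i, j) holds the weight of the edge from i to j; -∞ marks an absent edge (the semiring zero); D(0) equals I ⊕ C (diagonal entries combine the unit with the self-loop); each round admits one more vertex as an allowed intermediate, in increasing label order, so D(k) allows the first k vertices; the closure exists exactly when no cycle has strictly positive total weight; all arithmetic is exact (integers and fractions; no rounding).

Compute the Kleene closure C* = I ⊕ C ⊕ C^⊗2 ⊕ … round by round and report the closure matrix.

D(0):
  [0, -∞, -∞, -17]
  [-12, 0, -∞, -∞]
  [-∞, 2, 0, -6]
  [-∞, -∞, -∞, 0]
D(1):
  [0, -∞, -∞, -17]
  [-12, 0, -∞, -29]
  [-∞, 2, 0, -6]
  [-∞, -∞, -∞, 0]
D(2):
  [0, -∞, -∞, -17]
  [-12, 0, -∞, -29]
  [-10, 2, 0, -6]
  [-∞, -∞, -∞, 0]
D(3):
  [0, -∞, -∞, -17]
  [-12, 0, -∞, -29]
  [-10, 2, 0, -6]
  [-∞, -∞, -∞, 0]
D(4):
  [0, -∞, -∞, -17]
  [-12, 0, -∞, -29]
  [-10, 2, 0, -6]
  [-∞, -∞, -∞, 0]
Answer: C* = [[0, -∞, -∞, -17], [-12, 0, -∞, -29], [-10, 2, 0, -6], [-∞, -∞, -∞, 0]]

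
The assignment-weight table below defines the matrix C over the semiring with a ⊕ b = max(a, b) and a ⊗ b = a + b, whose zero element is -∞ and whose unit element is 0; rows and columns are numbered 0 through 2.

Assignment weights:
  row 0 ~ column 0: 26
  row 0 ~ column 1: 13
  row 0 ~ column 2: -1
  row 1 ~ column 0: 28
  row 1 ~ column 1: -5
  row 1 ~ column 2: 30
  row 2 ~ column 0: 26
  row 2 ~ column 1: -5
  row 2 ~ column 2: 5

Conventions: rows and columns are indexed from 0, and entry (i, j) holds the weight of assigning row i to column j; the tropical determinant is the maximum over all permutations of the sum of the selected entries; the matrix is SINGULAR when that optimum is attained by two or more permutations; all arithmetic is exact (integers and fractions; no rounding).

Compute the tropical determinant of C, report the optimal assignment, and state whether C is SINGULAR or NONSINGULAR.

σ = (0, 1, 2): 26 + (-5) + 5 = 26
σ = (0, 2, 1): 26 + 30 + (-5) = 51
σ = (1, 0, 2): 13 + 28 + 5 = 46
σ = (1, 2, 0): 13 + 30 + 26 = 69
σ = (2, 0, 1): (-1) + 28 + (-5) = 22
σ = (2, 1, 0): (-1) + (-5) + 26 = 20
Optimal value attained by: σ = (1, 2, 0).
Answer: det⊕(C) = 69; verdict: NONSINGULAR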